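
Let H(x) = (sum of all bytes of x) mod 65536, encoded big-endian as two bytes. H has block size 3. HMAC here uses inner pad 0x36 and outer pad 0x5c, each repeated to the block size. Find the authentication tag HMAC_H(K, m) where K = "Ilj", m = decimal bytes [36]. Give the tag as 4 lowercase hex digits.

00d5

Key "Ilj" = 49 6c 6a is exactly B = 3 bytes: K' = 49 6c 6a.
K' ⊕ ipad = 7f 5a 5c.  K' ⊕ opad = 15 30 36.
Inner input = (K'⊕ipad) ∥ m = 7f 5a 5c ∥ 24.
Inner hash: sum = 127+90+92+36 = 345 → 01 59.
Outer input = (K'⊕opad) ∥ inner = 15 30 36 ∥ 01 59.
Outer hash (tag): sum = 21+48+54+1+89 = 213 → 00 d5.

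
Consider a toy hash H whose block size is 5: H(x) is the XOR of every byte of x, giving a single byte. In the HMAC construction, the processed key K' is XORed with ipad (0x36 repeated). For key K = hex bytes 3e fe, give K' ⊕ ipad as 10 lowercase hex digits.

08c8363636

Key hex bytes 3e fe is 2 bytes ≤ B = 5; zero-pad to 5 bytes: K' = 3e fe 00 00 00.
XOR each byte with 0x36: 3e⊕36=08, fe⊕36=c8, 00⊕36=36, 00⊕36=36, 00⊕36=36.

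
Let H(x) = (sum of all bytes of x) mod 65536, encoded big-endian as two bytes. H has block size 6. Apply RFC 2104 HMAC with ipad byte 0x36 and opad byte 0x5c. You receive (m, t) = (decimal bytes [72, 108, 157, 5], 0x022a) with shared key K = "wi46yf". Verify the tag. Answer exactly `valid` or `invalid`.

valid

Key "wi46yf" = 77 69 34 36 79 66 is exactly B = 6 bytes: K' = 77 69 34 36 79 66.
K' ⊕ ipad = 41 5f 02 00 4f 50; K' ⊕ opad = 2b 35 68 6a 25 3a.
Inner hash: sum = 65+95+2+0+79+80+72+108+157+5 = 663 → 02 97.
Outer hash (recomputed tag): sum = 43+53+104+106+37+58+2+151 = 554 → 02 2a.
Recomputed tag = 022a; claimed = 022a → match.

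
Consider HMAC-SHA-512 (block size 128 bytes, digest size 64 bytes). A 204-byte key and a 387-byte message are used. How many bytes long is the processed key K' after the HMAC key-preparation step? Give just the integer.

Key is 204 > 128 bytes, so it is hashed to 64 bytes then zero-padded to 128: |K'| = 128.

128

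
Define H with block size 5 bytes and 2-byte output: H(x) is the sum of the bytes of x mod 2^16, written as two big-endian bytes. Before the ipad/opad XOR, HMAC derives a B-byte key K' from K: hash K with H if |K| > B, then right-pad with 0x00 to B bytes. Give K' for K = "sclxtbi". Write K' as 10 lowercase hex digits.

|K| = 7 > B = 5, so first hash the key.
H(K): sum = 115+99+108+120+116+98+105 = 761 → 02 f9.
Zero-pad H(K) = 02 f9 to 5 bytes: K' = 02 f9 00 00 00.

02f9000000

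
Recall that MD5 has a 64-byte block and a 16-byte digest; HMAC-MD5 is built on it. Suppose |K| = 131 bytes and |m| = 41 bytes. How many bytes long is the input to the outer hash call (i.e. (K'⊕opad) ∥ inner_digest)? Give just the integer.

Key is 131 > 64 bytes, so it is hashed to 16 bytes then zero-padded to 64: |K'| = 64.
Outer input = (K'⊕opad) ∥ H(inner) → 64 + 16 = 80 bytes.

80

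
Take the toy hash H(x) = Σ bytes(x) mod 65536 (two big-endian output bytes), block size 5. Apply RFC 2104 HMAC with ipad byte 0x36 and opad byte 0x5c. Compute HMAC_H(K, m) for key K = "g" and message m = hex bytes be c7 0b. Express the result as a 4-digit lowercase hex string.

Key "g" = 67 is 1 byte ≤ B = 5; zero-pad to 5 bytes: K' = 67 00 00 00 00.
K' ⊕ ipad = 51 36 36 36 36.  K' ⊕ opad = 3b 5c 5c 5c 5c.
Inner input = (K'⊕ipad) ∥ m = 51 36 36 36 36 ∥ be c7 0b.
Inner hash: sum = 81+54+54+54+54+190+199+11 = 697 → 02 b9.
Outer input = (K'⊕opad) ∥ inner = 3b 5c 5c 5c 5c ∥ 02 b9.
Outer hash (tag): sum = 59+92+92+92+92+2+185 = 614 → 02 66.

0266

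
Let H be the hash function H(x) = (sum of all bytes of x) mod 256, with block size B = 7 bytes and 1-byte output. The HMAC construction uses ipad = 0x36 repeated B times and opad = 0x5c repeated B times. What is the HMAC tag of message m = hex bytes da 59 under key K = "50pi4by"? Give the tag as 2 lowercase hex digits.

87

Key "50pi4by" = 35 30 70 69 34 62 79 is exactly B = 7 bytes: K' = 35 30 70 69 34 62 79.
K' ⊕ ipad = 03 06 46 5f 02 54 4f.  K' ⊕ opad = 69 6c 2c 35 68 3e 25.
Inner input = (K'⊕ipad) ∥ m = 03 06 46 5f 02 54 4f ∥ da 59.
Inner hash: sum = 3+6+70+95+2+84+79+218+89 = 646; mod 256 = 134 → 86.
Outer input = (K'⊕opad) ∥ inner = 69 6c 2c 35 68 3e 25 ∥ 86.
Outer hash (tag): sum = 105+108+44+53+104+62+37+134 = 647; mod 256 = 135 → 87.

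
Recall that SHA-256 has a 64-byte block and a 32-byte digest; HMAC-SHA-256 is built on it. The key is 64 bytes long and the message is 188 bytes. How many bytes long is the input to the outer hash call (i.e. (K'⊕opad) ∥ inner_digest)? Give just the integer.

96

Key is 64 ≤ 64 bytes, zero-padded: |K'| = 64.
Outer input = (K'⊕opad) ∥ H(inner) → 64 + 32 = 96 bytes.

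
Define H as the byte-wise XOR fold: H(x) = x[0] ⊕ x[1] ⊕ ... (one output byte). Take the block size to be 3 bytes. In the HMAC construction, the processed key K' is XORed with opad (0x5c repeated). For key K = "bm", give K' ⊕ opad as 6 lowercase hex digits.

3e315c

Key "bm" = 62 6d is 2 bytes ≤ B = 3; zero-pad to 3 bytes: K' = 62 6d 00.
XOR each byte with 0x5c: 62⊕5c=3e, 6d⊕5c=31, 00⊕5c=5c.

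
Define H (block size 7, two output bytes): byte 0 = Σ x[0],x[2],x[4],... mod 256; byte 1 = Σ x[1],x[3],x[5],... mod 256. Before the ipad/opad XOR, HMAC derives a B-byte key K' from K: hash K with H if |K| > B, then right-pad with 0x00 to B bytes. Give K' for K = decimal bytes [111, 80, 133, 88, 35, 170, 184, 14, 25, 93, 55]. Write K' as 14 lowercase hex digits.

1fbd0000000000

|K| = 11 > B = 7, so first hash the key.
H(K): even-index sum = 543 mod 256 = 31; odd-index sum = 445 mod 256 = 189 → 1f bd.
Zero-pad H(K) = 1f bd to 7 bytes: K' = 1f bd 00 00 00 00 00.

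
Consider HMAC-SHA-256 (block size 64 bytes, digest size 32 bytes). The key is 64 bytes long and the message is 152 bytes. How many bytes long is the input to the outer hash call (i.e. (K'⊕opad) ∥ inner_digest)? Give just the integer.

96

Key is 64 ≤ 64 bytes, zero-padded: |K'| = 64.
Outer input = (K'⊕opad) ∥ H(inner) → 64 + 32 = 96 bytes.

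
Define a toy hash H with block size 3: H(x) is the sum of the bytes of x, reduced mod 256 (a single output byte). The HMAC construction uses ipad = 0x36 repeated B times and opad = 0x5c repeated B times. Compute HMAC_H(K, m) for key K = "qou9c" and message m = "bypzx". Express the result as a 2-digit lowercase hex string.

Key "qou9c" = 71 6f 75 39 63 is 5 bytes > B = 3, so hash it first: H(key) = f1, then zero-pad to 3 bytes: K' = f1 00 00.
K' ⊕ ipad = c7 36 36.  K' ⊕ opad = ad 5c 5c.
Inner input = (K'⊕ipad) ∥ m = c7 36 36 ∥ 62 79 70 7a 78.
Inner hash: sum = 199+54+54+98+121+112+122+120 = 880; mod 256 = 112 → 70.
Outer input = (K'⊕opad) ∥ inner = ad 5c 5c ∥ 70.
Outer hash (tag): sum = 173+92+92+112 = 469; mod 256 = 213 → d5.

d5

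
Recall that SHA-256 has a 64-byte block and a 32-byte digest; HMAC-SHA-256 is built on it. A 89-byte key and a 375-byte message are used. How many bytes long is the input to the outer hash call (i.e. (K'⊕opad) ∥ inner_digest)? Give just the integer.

Key is 89 > 64 bytes, so it is hashed to 32 bytes then zero-padded to 64: |K'| = 64.
Outer input = (K'⊕opad) ∥ H(inner) → 64 + 32 = 96 bytes.

96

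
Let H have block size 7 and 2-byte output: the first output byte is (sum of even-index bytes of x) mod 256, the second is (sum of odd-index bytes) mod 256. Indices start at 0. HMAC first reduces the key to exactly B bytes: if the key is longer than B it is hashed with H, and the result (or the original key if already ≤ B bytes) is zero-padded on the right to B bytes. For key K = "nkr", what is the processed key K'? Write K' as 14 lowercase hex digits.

Key "nkr" = 6e 6b 72 is 3 bytes ≤ B = 7; zero-pad to 7 bytes: K' = 6e 6b 72 00 00 00 00.

6e6b7200000000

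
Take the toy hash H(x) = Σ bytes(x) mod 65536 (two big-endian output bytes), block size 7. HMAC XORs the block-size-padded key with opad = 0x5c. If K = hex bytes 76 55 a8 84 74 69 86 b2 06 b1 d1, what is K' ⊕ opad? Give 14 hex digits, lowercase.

59c85c5c5c5c5c

Key hex bytes 76 55 a8 84 74 69 86 b2 06 b1 d1 is 11 bytes > B = 7, so hash it first: H(key) = 05 94, then zero-pad to 7 bytes: K' = 05 94 00 00 00 00 00.
XOR each byte with 0x5c: 05⊕5c=59, 94⊕5c=c8, 00⊕5c=5c, 00⊕5c=5c, 00⊕5c=5c, 00⊕5c=5c, 00⊕5c=5c.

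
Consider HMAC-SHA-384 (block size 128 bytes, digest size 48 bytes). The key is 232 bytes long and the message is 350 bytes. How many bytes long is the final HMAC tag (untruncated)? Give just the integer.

The tag is one SHA-384 digest: 48 bytes.

48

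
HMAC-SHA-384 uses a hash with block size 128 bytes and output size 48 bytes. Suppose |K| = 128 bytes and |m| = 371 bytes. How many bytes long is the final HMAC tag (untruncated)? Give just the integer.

The tag is one SHA-384 digest: 48 bytes.

48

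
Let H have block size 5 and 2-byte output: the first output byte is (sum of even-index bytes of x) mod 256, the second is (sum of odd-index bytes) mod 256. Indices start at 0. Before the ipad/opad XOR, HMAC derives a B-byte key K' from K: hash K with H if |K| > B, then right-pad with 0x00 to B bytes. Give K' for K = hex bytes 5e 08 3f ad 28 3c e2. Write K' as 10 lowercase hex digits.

|K| = 7 > B = 5, so first hash the key.
H(K): even-index sum = 423 mod 256 = 167; odd-index sum = 241 mod 256 = 241 → a7 f1.
Zero-pad H(K) = a7 f1 to 5 bytes: K' = a7 f1 00 00 00.

a7f1000000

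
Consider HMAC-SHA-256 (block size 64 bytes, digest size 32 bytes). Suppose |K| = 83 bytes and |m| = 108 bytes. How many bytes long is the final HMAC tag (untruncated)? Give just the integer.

32

The tag is one SHA-256 digest: 32 bytes.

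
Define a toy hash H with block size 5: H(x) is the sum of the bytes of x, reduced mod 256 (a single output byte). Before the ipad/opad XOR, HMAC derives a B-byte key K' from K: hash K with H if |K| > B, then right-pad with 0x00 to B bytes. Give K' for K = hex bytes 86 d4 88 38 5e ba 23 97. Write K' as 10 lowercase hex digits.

ec00000000

|K| = 8 > B = 5, so first hash the key.
H(K): sum = 134+212+136+56+94+186+35+151 = 1004; mod 256 = 236 → ec.
Zero-pad H(K) = ec to 5 bytes: K' = ec 00 00 00 00.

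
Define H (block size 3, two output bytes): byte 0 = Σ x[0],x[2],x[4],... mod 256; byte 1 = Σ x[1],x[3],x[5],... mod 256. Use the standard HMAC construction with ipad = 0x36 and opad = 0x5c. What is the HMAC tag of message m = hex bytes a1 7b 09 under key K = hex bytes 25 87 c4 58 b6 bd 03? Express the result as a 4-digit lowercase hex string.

Key hex bytes 25 87 c4 58 b6 bd 03 is 7 bytes > B = 3, so hash it first: H(key) = a2 9c, then zero-pad to 3 bytes: K' = a2 9c 00.
K' ⊕ ipad = 94 aa 36.  K' ⊕ opad = fe c0 5c.
Inner input = (K'⊕ipad) ∥ m = 94 aa 36 ∥ a1 7b 09.
Inner hash: even-index sum = 325 mod 256 = 69; odd-index sum = 340 mod 256 = 84 → 45 54.
Outer input = (K'⊕opad) ∥ inner = fe c0 5c ∥ 45 54.
Outer hash (tag): even-index sum = 430 mod 256 = 174; odd-index sum = 261 mod 256 = 5 → ae 05.

ae05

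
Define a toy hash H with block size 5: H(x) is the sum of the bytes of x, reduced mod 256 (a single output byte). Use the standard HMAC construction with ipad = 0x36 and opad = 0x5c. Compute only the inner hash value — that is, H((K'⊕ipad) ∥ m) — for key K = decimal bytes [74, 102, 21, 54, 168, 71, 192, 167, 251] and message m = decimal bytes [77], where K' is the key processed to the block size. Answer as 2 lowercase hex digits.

9f

Key decimal bytes [74, 102, 21, 54, 168, 71, 192, 167, 251] = 4a 66 15 36 a8 47 c0 a7 fb is 9 bytes > B = 5, so hash it first: H(key) = 4c, then zero-pad to 5 bytes: K' = 4c 00 00 00 00.
K' ⊕ ipad = 7a 36 36 36 36.
Inner input = 7a 36 36 36 36 ∥ 4d.
Inner hash: sum = 122+54+54+54+54+77 = 415; mod 256 = 159 → 9f.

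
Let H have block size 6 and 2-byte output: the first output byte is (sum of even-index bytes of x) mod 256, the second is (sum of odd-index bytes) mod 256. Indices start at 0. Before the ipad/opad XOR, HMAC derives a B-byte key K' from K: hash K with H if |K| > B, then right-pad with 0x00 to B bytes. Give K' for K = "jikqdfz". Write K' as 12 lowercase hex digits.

|K| = 7 > B = 6, so first hash the key.
H(K): even-index sum = 435 mod 256 = 179; odd-index sum = 320 mod 256 = 64 → b3 40.
Zero-pad H(K) = b3 40 to 6 bytes: K' = b3 40 00 00 00 00.

b34000000000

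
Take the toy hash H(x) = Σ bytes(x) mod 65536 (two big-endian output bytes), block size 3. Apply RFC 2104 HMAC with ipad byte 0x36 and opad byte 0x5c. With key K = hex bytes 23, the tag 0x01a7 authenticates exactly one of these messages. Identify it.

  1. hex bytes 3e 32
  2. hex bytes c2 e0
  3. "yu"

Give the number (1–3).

Key hex bytes 23 is 1 byte ≤ B = 3; zero-pad to 3 bytes: K' = 23 00 00.
K' ⊕ ipad = 15 36 36; K' ⊕ opad = 7f 5c 5c.
m1: inner = H(15 36 36 3e 32) = 00 f1; tag = H(7f 5c 5c 00 f1) = 0228
m2: inner = H(15 36 36 c2 e0) = 02 23; tag = H(7f 5c 5c 02 23) = 015c
m3: inner = H(15 36 36 79 75) = 01 6f; tag = H(7f 5c 5c 01 6f) = 01a7 ← matches

3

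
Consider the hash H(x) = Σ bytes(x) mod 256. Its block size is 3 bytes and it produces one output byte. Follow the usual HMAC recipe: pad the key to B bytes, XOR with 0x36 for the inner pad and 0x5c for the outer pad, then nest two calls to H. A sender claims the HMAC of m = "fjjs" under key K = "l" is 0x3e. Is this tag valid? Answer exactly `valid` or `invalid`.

invalid

Key "l" = 6c is 1 byte ≤ B = 3; zero-pad to 3 bytes: K' = 6c 00 00.
K' ⊕ ipad = 5a 36 36; K' ⊕ opad = 30 5c 5c.
Inner hash: sum = 90+54+54+102+106+106+115 = 627; mod 256 = 115 → 73.
Outer hash (recomputed tag): sum = 48+92+92+115 = 347; mod 256 = 91 → 5b.
Recomputed tag = 5b; claimed = 3e → mismatch.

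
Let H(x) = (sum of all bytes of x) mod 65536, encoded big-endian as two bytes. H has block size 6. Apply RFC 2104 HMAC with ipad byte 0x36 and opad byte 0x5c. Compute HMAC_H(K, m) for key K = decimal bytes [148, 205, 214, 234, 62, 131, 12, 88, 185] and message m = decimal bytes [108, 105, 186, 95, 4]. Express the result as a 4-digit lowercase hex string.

0333

Key decimal bytes [148, 205, 214, 234, 62, 131, 12, 88, 185] = 94 cd d6 ea 3e 83 0c 58 b9 is 9 bytes > B = 6, so hash it first: H(key) = 04 ff, then zero-pad to 6 bytes: K' = 04 ff 00 00 00 00.
K' ⊕ ipad = 32 c9 36 36 36 36.  K' ⊕ opad = 58 a3 5c 5c 5c 5c.
Inner input = (K'⊕ipad) ∥ m = 32 c9 36 36 36 36 ∥ 6c 69 ba 5f 04.
Inner hash: sum = 50+201+54+54+54+54+108+105+186+95+4 = 965 → 03 c5.
Outer input = (K'⊕opad) ∥ inner = 58 a3 5c 5c 5c 5c ∥ 03 c5.
Outer hash (tag): sum = 88+163+92+92+92+92+3+197 = 819 → 03 33.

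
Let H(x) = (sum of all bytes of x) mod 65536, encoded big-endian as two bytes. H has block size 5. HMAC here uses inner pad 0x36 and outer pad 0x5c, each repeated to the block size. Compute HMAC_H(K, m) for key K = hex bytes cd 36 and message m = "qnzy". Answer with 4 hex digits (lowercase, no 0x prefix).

Key hex bytes cd 36 is 2 bytes ≤ B = 5; zero-pad to 5 bytes: K' = cd 36 00 00 00.
K' ⊕ ipad = fb 00 36 36 36.  K' ⊕ opad = 91 6a 5c 5c 5c.
Inner input = (K'⊕ipad) ∥ m = fb 00 36 36 36 ∥ 71 6e 7a 79.
Inner hash: sum = 251+0+54+54+54+113+110+122+121 = 879 → 03 6f.
Outer input = (K'⊕opad) ∥ inner = 91 6a 5c 5c 5c ∥ 03 6f.
Outer hash (tag): sum = 145+106+92+92+92+3+111 = 641 → 02 81.

0281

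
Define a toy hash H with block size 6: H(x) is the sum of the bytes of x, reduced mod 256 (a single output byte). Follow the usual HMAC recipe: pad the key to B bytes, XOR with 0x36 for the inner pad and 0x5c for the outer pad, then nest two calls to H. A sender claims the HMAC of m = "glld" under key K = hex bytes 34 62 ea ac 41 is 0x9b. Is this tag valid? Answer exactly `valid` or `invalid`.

Key hex bytes 34 62 ea ac 41 is 5 bytes ≤ B = 6; zero-pad to 6 bytes: K' = 34 62 ea ac 41 00.
K' ⊕ ipad = 02 54 dc 9a 77 36; K' ⊕ opad = 68 3e b6 f0 1d 5c.
Inner hash: sum = 2+84+220+154+119+54+103+108+108+100 = 1052; mod 256 = 28 → 1c.
Outer hash (recomputed tag): sum = 104+62+182+240+29+92+28 = 737; mod 256 = 225 → e1.
Recomputed tag = e1; claimed = 9b → mismatch.

invalid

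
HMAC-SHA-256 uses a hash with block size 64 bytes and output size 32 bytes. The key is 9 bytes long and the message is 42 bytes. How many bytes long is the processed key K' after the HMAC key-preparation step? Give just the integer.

Key is 9 ≤ 64 bytes, zero-padded: |K'| = 64.

64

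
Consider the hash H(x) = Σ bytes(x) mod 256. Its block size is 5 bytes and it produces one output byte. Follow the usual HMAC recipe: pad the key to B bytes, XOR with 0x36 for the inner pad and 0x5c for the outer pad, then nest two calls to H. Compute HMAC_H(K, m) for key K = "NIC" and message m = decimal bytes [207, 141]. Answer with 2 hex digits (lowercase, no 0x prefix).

Key "NIC" = 4e 49 43 is 3 bytes ≤ B = 5; zero-pad to 5 bytes: K' = 4e 49 43 00 00.
K' ⊕ ipad = 78 7f 75 36 36.  K' ⊕ opad = 12 15 1f 5c 5c.
Inner input = (K'⊕ipad) ∥ m = 78 7f 75 36 36 ∥ cf 8d.
Inner hash: sum = 120+127+117+54+54+207+141 = 820; mod 256 = 52 → 34.
Outer input = (K'⊕opad) ∥ inner = 12 15 1f 5c 5c ∥ 34.
Outer hash (tag): sum = 18+21+31+92+92+52 = 306; mod 256 = 50 → 32.

32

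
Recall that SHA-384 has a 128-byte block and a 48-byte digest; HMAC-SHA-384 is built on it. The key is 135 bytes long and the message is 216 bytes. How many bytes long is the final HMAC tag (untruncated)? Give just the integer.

48

The tag is one SHA-384 digest: 48 bytes.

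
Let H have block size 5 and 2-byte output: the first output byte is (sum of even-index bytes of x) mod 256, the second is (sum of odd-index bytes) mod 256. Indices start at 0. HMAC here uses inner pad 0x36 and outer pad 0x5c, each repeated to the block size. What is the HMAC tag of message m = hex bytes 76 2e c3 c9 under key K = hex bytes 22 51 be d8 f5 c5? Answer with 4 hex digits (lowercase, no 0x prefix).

Key hex bytes 22 51 be d8 f5 c5 is 6 bytes > B = 5, so hash it first: H(key) = d5 ee, then zero-pad to 5 bytes: K' = d5 ee 00 00 00.
K' ⊕ ipad = e3 d8 36 36 36.  K' ⊕ opad = 89 b2 5c 5c 5c.
Inner input = (K'⊕ipad) ∥ m = e3 d8 36 36 36 ∥ 76 2e c3 c9.
Inner hash: even-index sum = 582 mod 256 = 70; odd-index sum = 583 mod 256 = 71 → 46 47.
Outer input = (K'⊕opad) ∥ inner = 89 b2 5c 5c 5c ∥ 46 47.
Outer hash (tag): even-index sum = 392 mod 256 = 136; odd-index sum = 340 mod 256 = 84 → 88 54.

8854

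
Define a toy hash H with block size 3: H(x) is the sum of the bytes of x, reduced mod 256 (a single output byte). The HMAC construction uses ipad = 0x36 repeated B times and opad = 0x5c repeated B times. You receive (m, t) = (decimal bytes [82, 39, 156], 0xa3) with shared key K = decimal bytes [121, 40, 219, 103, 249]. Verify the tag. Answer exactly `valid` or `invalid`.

valid

Key decimal bytes [121, 40, 219, 103, 249] = 79 28 db 67 f9 is 5 bytes > B = 3, so hash it first: H(key) = dc, then zero-pad to 3 bytes: K' = dc 00 00.
K' ⊕ ipad = ea 36 36; K' ⊕ opad = 80 5c 5c.
Inner hash: sum = 234+54+54+82+39+156 = 619; mod 256 = 107 → 6b.
Outer hash (recomputed tag): sum = 128+92+92+107 = 419; mod 256 = 163 → a3.
Recomputed tag = a3; claimed = a3 → match.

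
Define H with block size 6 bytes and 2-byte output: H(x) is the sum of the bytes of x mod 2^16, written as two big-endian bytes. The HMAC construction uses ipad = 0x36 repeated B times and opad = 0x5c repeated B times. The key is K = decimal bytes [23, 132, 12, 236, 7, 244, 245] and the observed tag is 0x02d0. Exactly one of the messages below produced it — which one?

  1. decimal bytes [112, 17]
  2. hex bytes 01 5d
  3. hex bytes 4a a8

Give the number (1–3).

Key decimal bytes [23, 132, 12, 236, 7, 244, 245] = 17 84 0c ec 07 f4 f5 is 7 bytes > B = 6, so hash it first: H(key) = 03 83, then zero-pad to 6 bytes: K' = 03 83 00 00 00 00.
K' ⊕ ipad = 35 b5 36 36 36 36; K' ⊕ opad = 5f df 5c 5c 5c 5c.
m1: inner = H(35 b5 36 36 36 36 70 11) = 02 43; tag = H(5f df 5c 5c 5c 5c 02 43) = 02f3
m2: inner = H(35 b5 36 36 36 36 01 5d) = 02 20; tag = H(5f df 5c 5c 5c 5c 02 20) = 02d0 ← matches
m3: inner = H(35 b5 36 36 36 36 4a a8) = 02 b4; tag = H(5f df 5c 5c 5c 5c 02 b4) = 0364

2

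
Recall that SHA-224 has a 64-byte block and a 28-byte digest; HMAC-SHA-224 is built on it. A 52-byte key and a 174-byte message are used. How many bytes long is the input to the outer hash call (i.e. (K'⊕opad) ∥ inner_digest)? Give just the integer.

92

Key is 52 ≤ 64 bytes, zero-padded: |K'| = 64.
Outer input = (K'⊕opad) ∥ H(inner) → 64 + 28 = 92 bytes.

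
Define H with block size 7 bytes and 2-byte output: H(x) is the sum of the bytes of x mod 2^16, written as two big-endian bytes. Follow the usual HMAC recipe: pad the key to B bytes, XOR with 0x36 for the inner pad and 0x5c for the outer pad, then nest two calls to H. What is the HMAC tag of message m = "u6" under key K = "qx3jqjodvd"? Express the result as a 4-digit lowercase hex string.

Key "qx3jqjodvd" = 71 78 33 6a 71 6a 6f 64 76 64 is 10 bytes > B = 7, so hash it first: H(key) = 04 0e, then zero-pad to 7 bytes: K' = 04 0e 00 00 00 00 00.
K' ⊕ ipad = 32 38 36 36 36 36 36.  K' ⊕ opad = 58 52 5c 5c 5c 5c 5c.
Inner input = (K'⊕ipad) ∥ m = 32 38 36 36 36 36 36 ∥ 75 36.
Inner hash: sum = 50+56+54+54+54+54+54+117+54 = 547 → 02 23.
Outer input = (K'⊕opad) ∥ inner = 58 52 5c 5c 5c 5c 5c ∥ 02 23.
Outer hash (tag): sum = 88+82+92+92+92+92+92+2+35 = 667 → 02 9b.

029b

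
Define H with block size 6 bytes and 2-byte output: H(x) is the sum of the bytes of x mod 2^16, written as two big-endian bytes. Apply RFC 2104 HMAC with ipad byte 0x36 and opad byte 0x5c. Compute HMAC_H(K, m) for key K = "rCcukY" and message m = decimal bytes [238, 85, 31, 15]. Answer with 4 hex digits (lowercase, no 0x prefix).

0182

Key "rCcukY" = 72 43 63 75 6b 59 is exactly B = 6 bytes: K' = 72 43 63 75 6b 59.
K' ⊕ ipad = 44 75 55 43 5d 6f.  K' ⊕ opad = 2e 1f 3f 29 37 05.
Inner input = (K'⊕ipad) ∥ m = 44 75 55 43 5d 6f ∥ ee 55 1f 0f.
Inner hash: sum = 68+117+85+67+93+111+238+85+31+15 = 910 → 03 8e.
Outer input = (K'⊕opad) ∥ inner = 2e 1f 3f 29 37 05 ∥ 03 8e.
Outer hash (tag): sum = 46+31+63+41+55+5+3+142 = 386 → 01 82.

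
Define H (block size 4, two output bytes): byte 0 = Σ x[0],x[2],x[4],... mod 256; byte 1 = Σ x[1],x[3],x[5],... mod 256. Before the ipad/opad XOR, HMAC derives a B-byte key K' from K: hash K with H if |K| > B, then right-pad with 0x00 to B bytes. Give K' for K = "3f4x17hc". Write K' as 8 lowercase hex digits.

|K| = 8 > B = 4, so first hash the key.
H(K): even-index sum = 256 mod 256 = 0; odd-index sum = 376 mod 256 = 120 → 00 78.
Zero-pad H(K) = 00 78 to 4 bytes: K' = 00 78 00 00.

00780000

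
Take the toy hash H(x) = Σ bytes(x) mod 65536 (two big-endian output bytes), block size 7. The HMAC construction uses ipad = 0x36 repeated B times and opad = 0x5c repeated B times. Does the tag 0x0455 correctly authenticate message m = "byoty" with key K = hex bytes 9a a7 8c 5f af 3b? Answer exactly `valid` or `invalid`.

Key hex bytes 9a a7 8c 5f af 3b is 6 bytes ≤ B = 7; zero-pad to 7 bytes: K' = 9a a7 8c 5f af 3b 00.
K' ⊕ ipad = ac 91 ba 69 99 0d 36; K' ⊕ opad = c6 fb d0 03 f3 67 5c.
Inner hash: sum = 172+145+186+105+153+13+54+98+121+111+116+121 = 1395 → 05 73.
Outer hash (recomputed tag): sum = 198+251+208+3+243+103+92+5+115 = 1218 → 04 c2.
Recomputed tag = 04c2; claimed = 0455 → mismatch.

invalid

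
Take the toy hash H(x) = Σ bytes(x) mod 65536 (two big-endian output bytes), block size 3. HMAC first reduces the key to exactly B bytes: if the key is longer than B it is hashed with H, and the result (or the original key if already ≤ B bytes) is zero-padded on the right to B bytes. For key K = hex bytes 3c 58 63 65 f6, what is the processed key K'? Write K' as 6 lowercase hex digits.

|K| = 5 > B = 3, so first hash the key.
H(K): sum = 60+88+99+101+246 = 594 → 02 52.
Zero-pad H(K) = 02 52 to 3 bytes: K' = 02 52 00.

025200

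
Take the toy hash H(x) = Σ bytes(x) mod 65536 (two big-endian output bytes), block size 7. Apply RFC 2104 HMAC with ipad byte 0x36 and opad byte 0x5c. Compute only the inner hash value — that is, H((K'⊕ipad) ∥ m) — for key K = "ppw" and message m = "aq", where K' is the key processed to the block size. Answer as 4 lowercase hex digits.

Key "ppw" = 70 70 77 is 3 bytes ≤ B = 7; zero-pad to 7 bytes: K' = 70 70 77 00 00 00 00.
K' ⊕ ipad = 46 46 41 36 36 36 36.
Inner input = 46 46 41 36 36 36 36 ∥ 61 71.
Inner hash: sum = 70+70+65+54+54+54+54+97+113 = 631 → 02 77.

0277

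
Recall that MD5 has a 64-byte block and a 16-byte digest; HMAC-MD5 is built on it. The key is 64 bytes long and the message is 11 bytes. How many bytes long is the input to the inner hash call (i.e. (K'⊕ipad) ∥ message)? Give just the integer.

75

Key is 64 ≤ 64 bytes, zero-padded: |K'| = 64.
Inner input = (K'⊕ipad) ∥ m → 64 + 11 = 75 bytes.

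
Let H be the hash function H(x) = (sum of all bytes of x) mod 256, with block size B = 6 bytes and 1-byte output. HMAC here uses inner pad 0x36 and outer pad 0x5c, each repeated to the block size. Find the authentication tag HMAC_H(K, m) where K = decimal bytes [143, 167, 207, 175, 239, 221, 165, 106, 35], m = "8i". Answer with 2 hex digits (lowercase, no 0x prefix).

Key decimal bytes [143, 167, 207, 175, 239, 221, 165, 106, 35] = 8f a7 cf af ef dd a5 6a 23 is 9 bytes > B = 6, so hash it first: H(key) = b2, then zero-pad to 6 bytes: K' = b2 00 00 00 00 00.
K' ⊕ ipad = 84 36 36 36 36 36.  K' ⊕ opad = ee 5c 5c 5c 5c 5c.
Inner input = (K'⊕ipad) ∥ m = 84 36 36 36 36 36 ∥ 38 69.
Inner hash: sum = 132+54+54+54+54+54+56+105 = 563; mod 256 = 51 → 33.
Outer input = (K'⊕opad) ∥ inner = ee 5c 5c 5c 5c 5c ∥ 33.
Outer hash (tag): sum = 238+92+92+92+92+92+51 = 749; mod 256 = 237 → ed.

ed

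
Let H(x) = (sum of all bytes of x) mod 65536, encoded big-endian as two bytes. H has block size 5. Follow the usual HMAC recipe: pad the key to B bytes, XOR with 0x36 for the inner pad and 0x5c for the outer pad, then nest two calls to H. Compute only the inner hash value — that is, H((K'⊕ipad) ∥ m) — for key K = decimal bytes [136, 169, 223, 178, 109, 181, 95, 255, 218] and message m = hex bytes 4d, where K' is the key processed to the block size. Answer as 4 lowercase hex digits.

Key decimal bytes [136, 169, 223, 178, 109, 181, 95, 255, 218] = 88 a9 df b2 6d b5 5f ff da is 9 bytes > B = 5, so hash it first: H(key) = 06 1c, then zero-pad to 5 bytes: K' = 06 1c 00 00 00.
K' ⊕ ipad = 30 2a 36 36 36.
Inner input = 30 2a 36 36 36 ∥ 4d.
Inner hash: sum = 48+42+54+54+54+77 = 329 → 01 49.

0149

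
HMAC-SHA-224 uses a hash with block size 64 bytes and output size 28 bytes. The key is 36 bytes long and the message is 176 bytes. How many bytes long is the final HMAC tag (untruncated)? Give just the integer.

28

The tag is one SHA-224 digest: 28 bytes.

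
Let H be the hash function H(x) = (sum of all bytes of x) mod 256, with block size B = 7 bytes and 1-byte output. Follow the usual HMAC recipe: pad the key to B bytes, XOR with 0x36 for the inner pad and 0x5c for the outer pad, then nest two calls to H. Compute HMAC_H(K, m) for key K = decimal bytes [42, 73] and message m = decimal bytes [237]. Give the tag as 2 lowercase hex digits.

Key decimal bytes [42, 73] = 2a 49 is 2 bytes ≤ B = 7; zero-pad to 7 bytes: K' = 2a 49 00 00 00 00 00.
K' ⊕ ipad = 1c 7f 36 36 36 36 36.  K' ⊕ opad = 76 15 5c 5c 5c 5c 5c.
Inner input = (K'⊕ipad) ∥ m = 1c 7f 36 36 36 36 36 ∥ ed.
Inner hash: sum = 28+127+54+54+54+54+54+237 = 662; mod 256 = 150 → 96.
Outer input = (K'⊕opad) ∥ inner = 76 15 5c 5c 5c 5c 5c ∥ 96.
Outer hash (tag): sum = 118+21+92+92+92+92+92+150 = 749; mod 256 = 237 → ed.

ed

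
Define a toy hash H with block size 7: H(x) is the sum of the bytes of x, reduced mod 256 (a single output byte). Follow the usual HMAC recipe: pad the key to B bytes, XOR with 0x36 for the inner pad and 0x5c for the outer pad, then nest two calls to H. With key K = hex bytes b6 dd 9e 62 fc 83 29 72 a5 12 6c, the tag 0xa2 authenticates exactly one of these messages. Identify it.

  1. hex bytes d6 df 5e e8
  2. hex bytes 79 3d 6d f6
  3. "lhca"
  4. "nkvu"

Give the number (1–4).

4

Key hex bytes b6 dd 9e 62 fc 83 29 72 a5 12 6c is 11 bytes > B = 7, so hash it first: H(key) = d0, then zero-pad to 7 bytes: K' = d0 00 00 00 00 00 00.
K' ⊕ ipad = e6 36 36 36 36 36 36; K' ⊕ opad = 8c 5c 5c 5c 5c 5c 5c.
m1: inner = H(e6 36 36 36 36 36 36 d6 df 5e e8) = 25; tag = H(8c 5c 5c 5c 5c 5c 5c 25) = d9
m2: inner = H(e6 36 36 36 36 36 36 79 3d 6d f6) = 43; tag = H(8c 5c 5c 5c 5c 5c 5c 43) = f7
m3: inner = H(e6 36 36 36 36 36 36 6c 68 63 61) = c2; tag = H(8c 5c 5c 5c 5c 5c 5c c2) = 76
m4: inner = H(e6 36 36 36 36 36 36 6e 6b 76 75) = ee; tag = H(8c 5c 5c 5c 5c 5c 5c ee) = a2 ← matches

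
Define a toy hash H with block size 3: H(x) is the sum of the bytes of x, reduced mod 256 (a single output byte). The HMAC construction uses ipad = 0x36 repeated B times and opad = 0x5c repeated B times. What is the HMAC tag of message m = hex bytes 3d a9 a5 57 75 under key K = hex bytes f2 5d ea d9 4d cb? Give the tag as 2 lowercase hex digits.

Key hex bytes f2 5d ea d9 4d cb is 6 bytes > B = 3, so hash it first: H(key) = 2a, then zero-pad to 3 bytes: K' = 2a 00 00.
K' ⊕ ipad = 1c 36 36.  K' ⊕ opad = 76 5c 5c.
Inner input = (K'⊕ipad) ∥ m = 1c 36 36 ∥ 3d a9 a5 57 75.
Inner hash: sum = 28+54+54+61+169+165+87+117 = 735; mod 256 = 223 → df.
Outer input = (K'⊕opad) ∥ inner = 76 5c 5c ∥ df.
Outer hash (tag): sum = 118+92+92+223 = 525; mod 256 = 13 → 0d.

0d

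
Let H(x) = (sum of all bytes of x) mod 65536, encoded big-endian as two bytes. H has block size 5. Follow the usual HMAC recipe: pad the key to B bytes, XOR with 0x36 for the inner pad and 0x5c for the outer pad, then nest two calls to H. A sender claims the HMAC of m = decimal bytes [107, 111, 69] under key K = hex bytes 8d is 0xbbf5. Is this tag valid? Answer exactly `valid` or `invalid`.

invalid

Key hex bytes 8d is 1 byte ≤ B = 5; zero-pad to 5 bytes: K' = 8d 00 00 00 00.
K' ⊕ ipad = bb 36 36 36 36; K' ⊕ opad = d1 5c 5c 5c 5c.
Inner hash: sum = 187+54+54+54+54+107+111+69 = 690 → 02 b2.
Outer hash (recomputed tag): sum = 209+92+92+92+92+2+178 = 757 → 02 f5.
Recomputed tag = 02f5; claimed = bbf5 → mismatch.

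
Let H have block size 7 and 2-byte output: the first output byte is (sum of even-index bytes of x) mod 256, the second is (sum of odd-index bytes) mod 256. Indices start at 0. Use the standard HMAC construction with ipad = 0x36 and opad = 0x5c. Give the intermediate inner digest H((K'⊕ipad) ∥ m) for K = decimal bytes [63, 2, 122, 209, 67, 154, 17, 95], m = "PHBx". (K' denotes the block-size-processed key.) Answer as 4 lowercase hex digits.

9df8

Key decimal bytes [63, 2, 122, 209, 67, 154, 17, 95] = 3f 02 7a d1 43 9a 11 5f is 8 bytes > B = 7, so hash it first: H(key) = 0d cc, then zero-pad to 7 bytes: K' = 0d cc 00 00 00 00 00.
K' ⊕ ipad = 3b fa 36 36 36 36 36.
Inner input = 3b fa 36 36 36 36 36 ∥ 50 48 42 78.
Inner hash: even-index sum = 413 mod 256 = 157; odd-index sum = 504 mod 256 = 248 → 9d f8.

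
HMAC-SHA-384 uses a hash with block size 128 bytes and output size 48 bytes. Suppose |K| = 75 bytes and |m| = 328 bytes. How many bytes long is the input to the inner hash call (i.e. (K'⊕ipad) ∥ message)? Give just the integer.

456

Key is 75 ≤ 128 bytes, zero-padded: |K'| = 128.
Inner input = (K'⊕ipad) ∥ m → 128 + 328 = 456 bytes.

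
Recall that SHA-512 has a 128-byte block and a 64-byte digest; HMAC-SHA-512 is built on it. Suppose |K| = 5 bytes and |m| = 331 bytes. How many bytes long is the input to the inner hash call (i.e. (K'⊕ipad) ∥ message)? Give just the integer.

459

Key is 5 ≤ 128 bytes, zero-padded: |K'| = 128.
Inner input = (K'⊕ipad) ∥ m → 128 + 331 = 459 bytes.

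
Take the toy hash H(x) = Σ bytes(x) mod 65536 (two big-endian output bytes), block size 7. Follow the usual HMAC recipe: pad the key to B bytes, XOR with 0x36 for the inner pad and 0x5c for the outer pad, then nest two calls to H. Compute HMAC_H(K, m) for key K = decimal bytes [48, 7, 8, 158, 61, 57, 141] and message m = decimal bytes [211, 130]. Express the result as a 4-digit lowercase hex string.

Key decimal bytes [48, 7, 8, 158, 61, 57, 141] = 30 07 08 9e 3d 39 8d is exactly B = 7 bytes: K' = 30 07 08 9e 3d 39 8d.
K' ⊕ ipad = 06 31 3e a8 0b 0f bb.  K' ⊕ opad = 6c 5b 54 c2 61 65 d1.
Inner input = (K'⊕ipad) ∥ m = 06 31 3e a8 0b 0f bb ∥ d3 82.
Inner hash: sum = 6+49+62+168+11+15+187+211+130 = 839 → 03 47.
Outer input = (K'⊕opad) ∥ inner = 6c 5b 54 c2 61 65 d1 ∥ 03 47.
Outer hash (tag): sum = 108+91+84+194+97+101+209+3+71 = 958 → 03 be.

03be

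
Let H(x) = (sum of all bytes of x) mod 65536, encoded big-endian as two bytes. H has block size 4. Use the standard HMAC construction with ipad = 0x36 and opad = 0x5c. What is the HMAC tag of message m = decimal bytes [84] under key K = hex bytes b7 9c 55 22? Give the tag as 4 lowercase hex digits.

0329

Key hex bytes b7 9c 55 22 is exactly B = 4 bytes: K' = b7 9c 55 22.
K' ⊕ ipad = 81 aa 63 14.  K' ⊕ opad = eb c0 09 7e.
Inner input = (K'⊕ipad) ∥ m = 81 aa 63 14 ∥ 54.
Inner hash: sum = 129+170+99+20+84 = 502 → 01 f6.
Outer input = (K'⊕opad) ∥ inner = eb c0 09 7e ∥ 01 f6.
Outer hash (tag): sum = 235+192+9+126+1+246 = 809 → 03 29.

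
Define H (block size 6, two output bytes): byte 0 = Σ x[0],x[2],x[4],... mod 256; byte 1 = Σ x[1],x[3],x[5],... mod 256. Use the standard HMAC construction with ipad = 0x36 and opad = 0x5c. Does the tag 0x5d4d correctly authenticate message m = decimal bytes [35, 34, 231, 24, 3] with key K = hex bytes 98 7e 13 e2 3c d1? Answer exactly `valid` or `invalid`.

Key hex bytes 98 7e 13 e2 3c d1 is exactly B = 6 bytes: K' = 98 7e 13 e2 3c d1.
K' ⊕ ipad = ae 48 25 d4 0a e7; K' ⊕ opad = c4 22 4f be 60 8d.
Inner hash: even-index sum = 490 mod 256 = 234; odd-index sum = 573 mod 256 = 61 → ea 3d.
Outer hash (recomputed tag): even-index sum = 605 mod 256 = 93; odd-index sum = 426 mod 256 = 170 → 5d aa.
Recomputed tag = 5daa; claimed = 5d4d → mismatch.

invalid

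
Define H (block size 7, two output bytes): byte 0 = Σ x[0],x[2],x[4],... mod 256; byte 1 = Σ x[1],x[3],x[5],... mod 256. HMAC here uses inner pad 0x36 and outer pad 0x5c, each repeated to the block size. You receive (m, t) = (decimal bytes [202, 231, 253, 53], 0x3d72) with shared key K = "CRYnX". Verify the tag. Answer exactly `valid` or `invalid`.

Key "CRYnX" = 43 52 59 6e 58 is 5 bytes ≤ B = 7; zero-pad to 7 bytes: K' = 43 52 59 6e 58 00 00.
K' ⊕ ipad = 75 64 6f 58 6e 36 36; K' ⊕ opad = 1f 0e 05 32 04 5c 5c.
Inner hash: even-index sum = 676 mod 256 = 164; odd-index sum = 697 mod 256 = 185 → a4 b9.
Outer hash (recomputed tag): even-index sum = 317 mod 256 = 61; odd-index sum = 320 mod 256 = 64 → 3d 40.
Recomputed tag = 3d40; claimed = 3d72 → mismatch.

invalid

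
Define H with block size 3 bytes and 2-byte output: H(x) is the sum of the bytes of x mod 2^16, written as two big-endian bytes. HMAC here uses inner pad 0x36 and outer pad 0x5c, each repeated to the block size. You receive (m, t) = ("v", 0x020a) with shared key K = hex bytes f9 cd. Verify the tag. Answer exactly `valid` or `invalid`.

Key hex bytes f9 cd is 2 bytes ≤ B = 3; zero-pad to 3 bytes: K' = f9 cd 00.
K' ⊕ ipad = cf fb 36; K' ⊕ opad = a5 91 5c.
Inner hash: sum = 207+251+54+118 = 630 → 02 76.
Outer hash (recomputed tag): sum = 165+145+92+2+118 = 522 → 02 0a.
Recomputed tag = 020a; claimed = 020a → match.

valid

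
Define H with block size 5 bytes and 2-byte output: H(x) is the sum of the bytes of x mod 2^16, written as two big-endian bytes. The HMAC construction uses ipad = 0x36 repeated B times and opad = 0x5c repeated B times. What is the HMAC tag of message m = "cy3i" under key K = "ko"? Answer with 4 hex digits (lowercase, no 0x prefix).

Key "ko" = 6b 6f is 2 bytes ≤ B = 5; zero-pad to 5 bytes: K' = 6b 6f 00 00 00.
K' ⊕ ipad = 5d 59 36 36 36.  K' ⊕ opad = 37 33 5c 5c 5c.
Inner input = (K'⊕ipad) ∥ m = 5d 59 36 36 36 ∥ 63 79 33 69.
Inner hash: sum = 93+89+54+54+54+99+121+51+105 = 720 → 02 d0.
Outer input = (K'⊕opad) ∥ inner = 37 33 5c 5c 5c ∥ 02 d0.
Outer hash (tag): sum = 55+51+92+92+92+2+208 = 592 → 02 50.

0250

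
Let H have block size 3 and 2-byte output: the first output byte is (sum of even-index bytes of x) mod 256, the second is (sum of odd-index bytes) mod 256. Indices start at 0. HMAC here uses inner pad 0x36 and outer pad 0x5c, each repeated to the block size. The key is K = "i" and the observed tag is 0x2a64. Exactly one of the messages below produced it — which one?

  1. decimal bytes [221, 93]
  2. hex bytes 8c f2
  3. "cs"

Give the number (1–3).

3

Key "i" = 69 is 1 byte ≤ B = 3; zero-pad to 3 bytes: K' = 69 00 00.
K' ⊕ ipad = 5f 36 36; K' ⊕ opad = 35 5c 5c.
m1: inner = H(5f 36 36 dd 5d) = f2 13; tag = H(35 5c 5c f2 13) = a44e
m2: inner = H(5f 36 36 8c f2) = 87 c2; tag = H(35 5c 5c 87 c2) = 53e3
m3: inner = H(5f 36 36 63 73) = 08 99; tag = H(35 5c 5c 08 99) = 2a64 ← matches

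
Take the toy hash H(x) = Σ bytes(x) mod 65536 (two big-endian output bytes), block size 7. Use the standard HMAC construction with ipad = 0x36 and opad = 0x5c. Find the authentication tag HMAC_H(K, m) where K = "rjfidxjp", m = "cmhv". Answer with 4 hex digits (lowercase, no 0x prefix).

02b3

Key "rjfidxjp" = 72 6a 66 69 64 78 6a 70 is 8 bytes > B = 7, so hash it first: H(key) = 03 61, then zero-pad to 7 bytes: K' = 03 61 00 00 00 00 00.
K' ⊕ ipad = 35 57 36 36 36 36 36.  K' ⊕ opad = 5f 3d 5c 5c 5c 5c 5c.
Inner input = (K'⊕ipad) ∥ m = 35 57 36 36 36 36 36 ∥ 63 6d 68 76.
Inner hash: sum = 53+87+54+54+54+54+54+99+109+104+118 = 840 → 03 48.
Outer input = (K'⊕opad) ∥ inner = 5f 3d 5c 5c 5c 5c 5c ∥ 03 48.
Outer hash (tag): sum = 95+61+92+92+92+92+92+3+72 = 691 → 02 b3.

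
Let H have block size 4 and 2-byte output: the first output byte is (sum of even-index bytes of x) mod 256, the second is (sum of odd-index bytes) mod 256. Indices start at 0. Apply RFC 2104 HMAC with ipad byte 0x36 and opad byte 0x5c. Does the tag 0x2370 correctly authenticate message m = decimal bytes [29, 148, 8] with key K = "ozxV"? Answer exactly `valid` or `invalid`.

Key "ozxV" = 6f 7a 78 56 is exactly B = 4 bytes: K' = 6f 7a 78 56.
K' ⊕ ipad = 59 4c 4e 60; K' ⊕ opad = 33 26 24 0a.
Inner hash: even-index sum = 204 mod 256 = 204; odd-index sum = 320 mod 256 = 64 → cc 40.
Outer hash (recomputed tag): even-index sum = 291 mod 256 = 35; odd-index sum = 112 mod 256 = 112 → 23 70.
Recomputed tag = 2370; claimed = 2370 → match.

valid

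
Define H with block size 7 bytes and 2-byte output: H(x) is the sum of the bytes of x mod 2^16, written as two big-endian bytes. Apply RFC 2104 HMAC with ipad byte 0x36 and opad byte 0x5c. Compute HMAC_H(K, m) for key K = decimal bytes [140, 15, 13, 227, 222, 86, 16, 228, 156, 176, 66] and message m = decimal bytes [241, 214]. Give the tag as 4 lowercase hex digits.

Key decimal bytes [140, 15, 13, 227, 222, 86, 16, 228, 156, 176, 66] = 8c 0f 0d e3 de 56 10 e4 9c b0 42 is 11 bytes > B = 7, so hash it first: H(key) = 05 41, then zero-pad to 7 bytes: K' = 05 41 00 00 00 00 00.
K' ⊕ ipad = 33 77 36 36 36 36 36.  K' ⊕ opad = 59 1d 5c 5c 5c 5c 5c.
Inner input = (K'⊕ipad) ∥ m = 33 77 36 36 36 36 36 ∥ f1 d6.
Inner hash: sum = 51+119+54+54+54+54+54+241+214 = 895 → 03 7f.
Outer input = (K'⊕opad) ∥ inner = 59 1d 5c 5c 5c 5c 5c ∥ 03 7f.
Outer hash (tag): sum = 89+29+92+92+92+92+92+3+127 = 708 → 02 c4.

02c4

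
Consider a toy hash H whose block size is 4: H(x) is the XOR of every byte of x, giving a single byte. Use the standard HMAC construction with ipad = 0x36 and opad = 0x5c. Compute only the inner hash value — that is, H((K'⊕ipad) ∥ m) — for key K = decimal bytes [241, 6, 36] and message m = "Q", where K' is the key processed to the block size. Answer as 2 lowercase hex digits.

82

Key decimal bytes [241, 6, 36] = f1 06 24 is 3 bytes ≤ B = 4; zero-pad to 4 bytes: K' = f1 06 24 00.
K' ⊕ ipad = c7 30 12 36.
Inner input = c7 30 12 36 ∥ 51.
Inner hash: XOR c7⊕30⊕12⊕36⊕51 = 82.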